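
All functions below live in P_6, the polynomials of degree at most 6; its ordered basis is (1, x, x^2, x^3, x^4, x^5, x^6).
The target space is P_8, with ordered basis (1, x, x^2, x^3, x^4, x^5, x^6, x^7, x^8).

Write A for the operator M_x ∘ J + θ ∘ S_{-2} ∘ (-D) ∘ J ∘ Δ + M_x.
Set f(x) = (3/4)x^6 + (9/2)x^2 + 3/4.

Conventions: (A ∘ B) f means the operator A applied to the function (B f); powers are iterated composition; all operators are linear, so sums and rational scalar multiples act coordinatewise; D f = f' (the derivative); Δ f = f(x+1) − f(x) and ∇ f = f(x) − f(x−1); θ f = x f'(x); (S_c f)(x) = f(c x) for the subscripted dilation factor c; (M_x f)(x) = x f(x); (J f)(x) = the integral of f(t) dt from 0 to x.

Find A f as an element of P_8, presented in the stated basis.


J f = (3/28)x^7 + (3/2)x^3 + (3/4)x
M_x J f = (3/28)x^8 + (3/2)x^4 + (3/4)x^2
Δ f = (9/2)x^5 + (45/4)x^4 + 15x^3 + (45/4)x^2 + (27/2)x + 21/4
J Δ f = (3/4)x^6 + (9/4)x^5 + (15/4)x^4 + (15/4)x^3 + (27/4)x^2 + (21/4)x
D (J ∘ Δ) f = (9/2)x^5 + (45/4)x^4 + 15x^3 + (45/4)x^2 + (27/2)x + 21/4
(-D) (J ∘ Δ) f = -(9/2)x^5 - (45/4)x^4 - 15x^3 - (45/4)x^2 - (27/2)x - 21/4
S_{-2} (-D) (J ∘ Δ) f = 144x^5 - 180x^4 + 120x^3 - 45x^2 + 27x - 21/4
θ S_{-2} (-D) (J ∘ Δ) f = 720x^5 - 720x^4 + 360x^3 - 90x^2 + 27x
M_x f = (3/4)x^7 + (9/2)x^3 + (3/4)x
(M_x ∘ J + θ ∘ S_{-2} ∘ (-D) ∘ J ∘ Δ + M_x) f = (3/28)x^8 + (3/4)x^7 + 720x^5 - (1437/2)x^4 + (729/2)x^3 - (357/4)x^2 + (111/4)x

the image equals g(x) = (3/28)x^8 + (3/4)x^7 + 720x^5 - (1437/2)x^4 + (729/2)x^3 - (357/4)x^2 + (111/4)x


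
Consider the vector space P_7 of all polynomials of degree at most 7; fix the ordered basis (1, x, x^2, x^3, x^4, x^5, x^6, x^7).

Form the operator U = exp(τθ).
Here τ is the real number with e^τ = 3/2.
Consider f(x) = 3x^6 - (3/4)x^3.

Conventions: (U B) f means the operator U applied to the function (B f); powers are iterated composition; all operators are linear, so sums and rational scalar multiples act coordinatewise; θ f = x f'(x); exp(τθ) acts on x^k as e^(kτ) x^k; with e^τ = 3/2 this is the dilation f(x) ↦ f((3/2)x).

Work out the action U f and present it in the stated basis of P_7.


exp(τθ) x^k = e^(kτ) x^k; with e^τ = 3/2 this sends x^k to (3/2)^k x^k
x^3 ↦ 27/8 x^3
x^6 ↦ 729/64 x^6
applying this coordinatewise to f: exp(τθ) f = (2187/64)x^6 - (81/32)x^3

g(x) = (2187/64)x^6 - (81/32)x^3


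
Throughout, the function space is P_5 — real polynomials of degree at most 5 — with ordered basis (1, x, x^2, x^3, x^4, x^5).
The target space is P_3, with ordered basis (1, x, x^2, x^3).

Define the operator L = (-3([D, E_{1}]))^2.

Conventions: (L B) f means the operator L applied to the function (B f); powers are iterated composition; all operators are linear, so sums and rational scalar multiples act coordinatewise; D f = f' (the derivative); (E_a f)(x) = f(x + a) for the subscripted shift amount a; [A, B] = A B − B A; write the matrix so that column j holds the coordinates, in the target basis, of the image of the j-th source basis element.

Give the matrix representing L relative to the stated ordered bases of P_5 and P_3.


image of 1: 0
image of x: 0
image of x^2: 0
image of x^3: 0
image of x^4: 0
image of x^5: 0
each image's coordinates form column j of the matrix

the matrix is [[0, 0, 0, 0, 0, 0]; [0, 0, 0, 0, 0, 0]; [0, 0, 0, 0, 0, 0]; [0, 0, 0, 0, 0, 0]] (rows listed top to bottom)


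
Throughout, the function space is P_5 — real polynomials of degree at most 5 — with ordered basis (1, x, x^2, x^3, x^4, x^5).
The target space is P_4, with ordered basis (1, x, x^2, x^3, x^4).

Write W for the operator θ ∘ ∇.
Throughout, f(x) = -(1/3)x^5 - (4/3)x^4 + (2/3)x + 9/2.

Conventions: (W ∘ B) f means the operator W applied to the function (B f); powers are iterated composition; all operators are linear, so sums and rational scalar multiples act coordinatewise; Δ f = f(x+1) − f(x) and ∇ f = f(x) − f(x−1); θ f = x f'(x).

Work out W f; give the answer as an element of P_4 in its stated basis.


the image equals g(x) = -(20/3)x^4 - 6x^3 + (28/3)x^2 - (11/3)x

∇ f = -(5/3)x^4 - 2x^3 + (14/3)x^2 - (11/3)x + 5/3
θ ∇ f = -(20/3)x^4 - 6x^3 + (28/3)x^2 - (11/3)x


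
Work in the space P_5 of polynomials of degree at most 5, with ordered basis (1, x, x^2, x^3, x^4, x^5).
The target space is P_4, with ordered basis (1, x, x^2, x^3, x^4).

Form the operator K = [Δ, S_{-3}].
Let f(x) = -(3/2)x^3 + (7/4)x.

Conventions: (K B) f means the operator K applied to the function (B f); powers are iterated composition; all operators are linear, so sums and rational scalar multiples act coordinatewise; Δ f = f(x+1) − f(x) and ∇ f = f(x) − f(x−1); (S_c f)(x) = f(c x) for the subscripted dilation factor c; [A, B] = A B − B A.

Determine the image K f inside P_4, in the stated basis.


S_{-3} f = (81/2)x^3 - (21/4)x
Δ S_{-3} f = (243/2)x^2 + (243/2)x + 141/4
Δ f = -(9/2)x^2 - (9/2)x + 1/4
S_{-3} Δ f = -(81/2)x^2 + (27/2)x + 1/4
[Δ, S_{-3}] f = 162x^2 + 108x + 35

the result is g(x) = 162x^2 + 108x + 35


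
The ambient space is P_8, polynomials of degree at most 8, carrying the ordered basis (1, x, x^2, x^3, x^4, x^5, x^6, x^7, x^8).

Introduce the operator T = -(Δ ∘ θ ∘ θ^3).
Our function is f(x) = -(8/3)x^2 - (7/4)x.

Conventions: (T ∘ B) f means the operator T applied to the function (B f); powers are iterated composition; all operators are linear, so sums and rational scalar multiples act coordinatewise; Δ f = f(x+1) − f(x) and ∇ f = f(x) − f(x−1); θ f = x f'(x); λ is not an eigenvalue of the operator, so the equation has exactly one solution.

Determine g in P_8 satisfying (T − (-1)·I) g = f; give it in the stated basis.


g(x) = -(8/3)x^2 - (1045/12)x - 519/4

write g with unknown coordinates in the stated basis and equate coefficients in (T − (-1)·I) g = f
solving from the highest basis element down gives g = -(8/3)x^2 - (1045/12)x - 519/4
check: T g = (256/3)x + 519/4
so T g − (-1)·g = -(8/3)x^2 - (7/4)x = f ✓


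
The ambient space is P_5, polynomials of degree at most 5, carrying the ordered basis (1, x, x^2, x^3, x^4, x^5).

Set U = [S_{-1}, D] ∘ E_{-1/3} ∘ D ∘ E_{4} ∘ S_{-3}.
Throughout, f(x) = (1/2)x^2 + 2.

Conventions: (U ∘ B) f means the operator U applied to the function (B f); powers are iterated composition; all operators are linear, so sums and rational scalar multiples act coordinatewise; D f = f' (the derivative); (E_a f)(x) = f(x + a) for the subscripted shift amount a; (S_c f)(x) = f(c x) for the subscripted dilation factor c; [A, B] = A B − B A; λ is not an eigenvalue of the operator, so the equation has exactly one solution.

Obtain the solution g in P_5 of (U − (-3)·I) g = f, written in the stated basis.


write g with unknown coordinates in the stated basis and equate coefficients in (U − (-3)·I) g = f
solving from the highest basis element down gives g = (1/6)x^2 - 4/3
check: U g = 6
so U g − (-3)·g = (1/2)x^2 + 2 = f ✓

the image equals g(x) = (1/6)x^2 - 4/3


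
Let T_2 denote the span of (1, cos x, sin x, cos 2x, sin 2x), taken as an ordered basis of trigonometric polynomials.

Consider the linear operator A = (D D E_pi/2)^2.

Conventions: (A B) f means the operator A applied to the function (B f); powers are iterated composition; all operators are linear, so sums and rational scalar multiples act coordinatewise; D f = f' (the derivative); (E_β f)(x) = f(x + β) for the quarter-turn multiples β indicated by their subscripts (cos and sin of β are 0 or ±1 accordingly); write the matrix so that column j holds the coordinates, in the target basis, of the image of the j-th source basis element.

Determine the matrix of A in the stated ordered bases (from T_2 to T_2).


image of 1: 0
image of cos x: -cos x
image of sin x: -sin x
image of cos 2x: 16cos 2x
image of sin 2x: 16sin 2x
each image's coordinates form column j of the matrix

the matrix is [[0, 0, 0, 0, 0]; [0, -1, 0, 0, 0]; [0, 0, -1, 0, 0]; [0, 0, 0, 16, 0]; [0, 0, 0, 0, 16]] (rows listed top to bottom)


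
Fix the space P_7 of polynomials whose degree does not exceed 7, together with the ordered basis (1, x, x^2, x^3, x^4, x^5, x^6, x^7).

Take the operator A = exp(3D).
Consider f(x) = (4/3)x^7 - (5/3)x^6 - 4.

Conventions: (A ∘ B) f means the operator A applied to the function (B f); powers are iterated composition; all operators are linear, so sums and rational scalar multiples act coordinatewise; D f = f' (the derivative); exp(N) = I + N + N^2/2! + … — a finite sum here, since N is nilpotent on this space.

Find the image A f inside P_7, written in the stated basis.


the image equals g(x) = (4/3)x^7 + (79/3)x^6 + 222x^5 + 1035x^4 + 2880x^3 + 4779x^2 + 4374x + 1697

order-1 term: 28x^6 - 30x^5
order-2 term: 252x^5 - 225x^4
order-3 term: 1260x^4 - 900x^3
order-4 term: 3780x^3 - 2025x^2
order-5 term: 6804x^2 - 2430x
order-6 term: 6804x - 1215
order-7 term: 2916
the series for exp(3D) f terminates at order 7
exp(3D) f = (4/3)x^7 + (79/3)x^6 + 222x^5 + 1035x^4 + 2880x^3 + 4779x^2 + 4374x + 1697


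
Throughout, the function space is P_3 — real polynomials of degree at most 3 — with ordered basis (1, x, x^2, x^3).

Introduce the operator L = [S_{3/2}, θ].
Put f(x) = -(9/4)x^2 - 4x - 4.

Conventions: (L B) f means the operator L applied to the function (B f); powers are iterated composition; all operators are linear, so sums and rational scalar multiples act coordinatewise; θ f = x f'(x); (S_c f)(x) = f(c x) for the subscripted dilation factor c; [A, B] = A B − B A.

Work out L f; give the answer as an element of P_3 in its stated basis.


θ f = -(9/2)x^2 - 4x
S_{3/2} θ f = -(81/8)x^2 - 6x
S_{3/2} f = -(81/16)x^2 - 6x - 4
θ S_{3/2} f = -(81/8)x^2 - 6x
[S_{3/2}, θ] f = 0

the image equals g(x) = 0


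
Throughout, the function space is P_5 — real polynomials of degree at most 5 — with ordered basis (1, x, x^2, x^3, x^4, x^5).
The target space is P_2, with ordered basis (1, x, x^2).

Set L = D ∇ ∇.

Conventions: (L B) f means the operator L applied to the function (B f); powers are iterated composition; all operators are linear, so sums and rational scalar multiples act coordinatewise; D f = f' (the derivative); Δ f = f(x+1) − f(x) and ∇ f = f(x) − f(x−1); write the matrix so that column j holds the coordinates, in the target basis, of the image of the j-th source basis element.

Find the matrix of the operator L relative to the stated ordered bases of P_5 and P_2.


the matrix is [[0, 0, 0, 6, -24, 70]; [0, 0, 0, 0, 24, -120]; [0, 0, 0, 0, 0, 60]] (rows listed top to bottom)

image of 1: 0
image of x: 0
image of x^2: 0
image of x^3: 6
image of x^4: 24x - 24
image of x^5: 60x^2 - 120x + 70
each image's coordinates form column j of the matrix


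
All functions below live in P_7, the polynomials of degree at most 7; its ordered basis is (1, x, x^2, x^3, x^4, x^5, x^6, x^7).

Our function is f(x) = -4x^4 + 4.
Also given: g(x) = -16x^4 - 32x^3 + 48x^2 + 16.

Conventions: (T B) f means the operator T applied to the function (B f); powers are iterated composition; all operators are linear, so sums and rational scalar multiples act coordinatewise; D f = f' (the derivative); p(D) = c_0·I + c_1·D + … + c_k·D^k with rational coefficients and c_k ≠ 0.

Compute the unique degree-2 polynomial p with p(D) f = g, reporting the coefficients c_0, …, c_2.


p(D) = 4·I + 2·D − D^2, i.e. c_0 = 4, c_1 = 2, c_2 = -1

D^0 f = -4x^4 + 4
D^1 f = -16x^3
D^2 f = -48x^2
matching coefficients of g against c_0 f + c_1 Df + … from the top degree down determines the c_i
solution: c_0 = 4, c_1 = 2, c_2 = -1


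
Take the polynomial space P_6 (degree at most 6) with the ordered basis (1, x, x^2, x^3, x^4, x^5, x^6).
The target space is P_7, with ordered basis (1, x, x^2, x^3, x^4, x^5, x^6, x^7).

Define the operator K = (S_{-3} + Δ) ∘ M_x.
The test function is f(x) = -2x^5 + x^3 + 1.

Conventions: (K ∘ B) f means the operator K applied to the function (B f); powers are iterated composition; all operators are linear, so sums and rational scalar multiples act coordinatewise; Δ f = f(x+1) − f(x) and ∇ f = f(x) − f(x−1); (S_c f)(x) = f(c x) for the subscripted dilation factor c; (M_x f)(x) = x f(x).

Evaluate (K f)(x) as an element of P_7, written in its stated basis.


the image equals g(x) = -1458x^6 - 12x^5 + 51x^4 - 36x^3 - 24x^2 - 11x

M_x f = -2x^6 + x^4 + x
S_{-3} M_x f = -1458x^6 + 81x^4 - 3x
Δ M_x f = -12x^5 - 30x^4 - 36x^3 - 24x^2 - 8x
(S_{-3} + Δ) M_x f = -1458x^6 - 12x^5 + 51x^4 - 36x^3 - 24x^2 - 11x


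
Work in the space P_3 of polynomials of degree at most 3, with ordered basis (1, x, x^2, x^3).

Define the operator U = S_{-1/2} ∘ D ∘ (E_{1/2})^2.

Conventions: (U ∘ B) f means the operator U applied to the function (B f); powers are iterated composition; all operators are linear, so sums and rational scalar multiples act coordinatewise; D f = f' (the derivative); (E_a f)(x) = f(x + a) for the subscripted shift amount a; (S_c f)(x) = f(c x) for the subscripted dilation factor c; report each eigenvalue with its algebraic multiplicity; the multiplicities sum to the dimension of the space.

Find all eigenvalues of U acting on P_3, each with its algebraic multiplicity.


image of 1: 0
image of x: 1
image of x^2: -x + 2
image of x^3: (3/4)x^2 - 3x + 3
the matrix is upper triangular; its diagonal is (0, 0, 0, 0)
for a triangular matrix the eigenvalues are the diagonal entries, with algebraic multiplicity their repetition count

λ = 0 (multiplicity 4)


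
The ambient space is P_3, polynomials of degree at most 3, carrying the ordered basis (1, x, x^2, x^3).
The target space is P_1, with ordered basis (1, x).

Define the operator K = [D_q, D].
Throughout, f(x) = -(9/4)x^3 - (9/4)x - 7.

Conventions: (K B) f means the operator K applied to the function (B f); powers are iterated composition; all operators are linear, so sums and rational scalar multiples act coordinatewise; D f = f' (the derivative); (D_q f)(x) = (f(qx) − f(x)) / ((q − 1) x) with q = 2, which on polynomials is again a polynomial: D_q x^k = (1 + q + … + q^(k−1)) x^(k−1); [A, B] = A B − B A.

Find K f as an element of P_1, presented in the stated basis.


g(x) = (45/4)x

D f = -(27/4)x^2 - 9/4
D_q D f = -(81/4)x
D_q f = -(63/4)x^2 - 9/4
D D_q f = -(63/2)x
[D_q, D] f = (45/4)x


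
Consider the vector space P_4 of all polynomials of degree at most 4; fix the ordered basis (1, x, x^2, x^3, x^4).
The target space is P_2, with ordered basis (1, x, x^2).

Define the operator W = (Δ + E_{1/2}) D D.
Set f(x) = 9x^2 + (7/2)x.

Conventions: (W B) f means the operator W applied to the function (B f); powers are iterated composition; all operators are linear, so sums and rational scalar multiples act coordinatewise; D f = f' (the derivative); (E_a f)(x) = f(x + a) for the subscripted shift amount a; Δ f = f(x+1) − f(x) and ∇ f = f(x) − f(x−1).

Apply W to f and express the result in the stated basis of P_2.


D f = 18x + 7/2
D D f = 18
Δ (D D) f = 0
E_{1/2} (D D) f = 18
(Δ + E_{1/2}) (D D) f = 18

g(x) = 18


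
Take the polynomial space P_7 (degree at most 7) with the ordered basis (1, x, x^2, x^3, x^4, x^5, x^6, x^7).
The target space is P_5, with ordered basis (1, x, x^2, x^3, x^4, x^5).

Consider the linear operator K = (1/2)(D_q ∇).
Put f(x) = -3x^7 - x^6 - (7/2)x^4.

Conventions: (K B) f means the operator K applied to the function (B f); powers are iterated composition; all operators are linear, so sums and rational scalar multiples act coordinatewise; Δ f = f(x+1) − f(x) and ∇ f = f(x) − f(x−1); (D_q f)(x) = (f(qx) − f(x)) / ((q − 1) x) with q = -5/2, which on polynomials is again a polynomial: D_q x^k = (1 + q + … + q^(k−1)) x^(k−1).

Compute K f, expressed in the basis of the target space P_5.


∇ f = -21x^6 + 57x^5 - 90x^4 + 71x^3 - 27x^2 + x + 3/2
D_q ∇ f = (46683/32)x^5 + (25707/16)x^4 + (3915/4)x^3 + (1349/4)x^2 + (81/2)x + 1
((1/2)(D_q ∇)) f = (46683/64)x^5 + (25707/32)x^4 + (3915/8)x^3 + (1349/8)x^2 + (81/4)x + 1/2

the result is g(x) = (46683/64)x^5 + (25707/32)x^4 + (3915/8)x^3 + (1349/8)x^2 + (81/4)x + 1/2


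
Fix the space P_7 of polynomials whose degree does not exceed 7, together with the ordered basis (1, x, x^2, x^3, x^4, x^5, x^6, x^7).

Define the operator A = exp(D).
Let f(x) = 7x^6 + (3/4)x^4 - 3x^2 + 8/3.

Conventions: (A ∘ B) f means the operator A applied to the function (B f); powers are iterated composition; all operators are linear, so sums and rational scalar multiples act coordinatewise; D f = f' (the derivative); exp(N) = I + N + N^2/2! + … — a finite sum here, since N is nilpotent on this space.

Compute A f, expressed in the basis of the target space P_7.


the result is g(x) = 7x^6 + 42x^5 + (423/4)x^4 + 143x^3 + (213/2)x^2 + 39x + 89/12

order-1 term: 42x^5 + 3x^3 - 6x
order-2 term: 105x^4 + (9/2)x^2 - 3
order-3 term: 140x^3 + 3x
order-4 term: 105x^2 + 3/4
order-5 term: 42x
order-6 term: 7
the series for exp(D) f terminates at order 6
exp(D) f = 7x^6 + 42x^5 + (423/4)x^4 + 143x^3 + (213/2)x^2 + 39x + 89/12


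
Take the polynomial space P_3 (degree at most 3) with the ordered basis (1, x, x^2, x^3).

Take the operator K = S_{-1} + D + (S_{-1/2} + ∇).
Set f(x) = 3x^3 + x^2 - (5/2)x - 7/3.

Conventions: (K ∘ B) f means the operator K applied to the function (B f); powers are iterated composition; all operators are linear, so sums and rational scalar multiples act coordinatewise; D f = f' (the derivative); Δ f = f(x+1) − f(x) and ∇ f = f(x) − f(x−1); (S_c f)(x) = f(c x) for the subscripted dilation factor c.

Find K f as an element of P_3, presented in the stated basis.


the image equals g(x) = -(27/8)x^3 + (77/4)x^2 - (5/4)x - 23/3

S_{-1} f = -3x^3 + x^2 + (5/2)x - 7/3
D f = 9x^2 + 2x - 5/2
S_{-1/2} f = -(3/8)x^3 + (1/4)x^2 + (5/4)x - 7/3
∇ f = 9x^2 - 7x - 1/2
(S_{-1/2} + ∇) f = -(3/8)x^3 + (37/4)x^2 - (23/4)x - 17/6
(S_{-1} + D + (S_{-1/2} + ∇)) f = -(27/8)x^3 + (77/4)x^2 - (5/4)x - 23/3


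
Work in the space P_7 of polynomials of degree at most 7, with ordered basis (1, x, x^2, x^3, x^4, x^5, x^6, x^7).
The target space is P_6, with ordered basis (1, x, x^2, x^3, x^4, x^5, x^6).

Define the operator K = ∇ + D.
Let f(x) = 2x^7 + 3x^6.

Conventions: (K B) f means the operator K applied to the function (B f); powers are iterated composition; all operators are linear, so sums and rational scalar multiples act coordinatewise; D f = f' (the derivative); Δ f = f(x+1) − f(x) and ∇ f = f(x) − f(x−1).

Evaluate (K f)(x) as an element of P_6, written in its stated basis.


g(x) = 28x^6 - 6x^5 + 25x^4 - 10x^3 - 3x^2 + 4x - 1

∇ f = 14x^6 - 24x^5 + 25x^4 - 10x^3 - 3x^2 + 4x - 1
D f = 14x^6 + 18x^5
(∇ + D) f = 28x^6 - 6x^5 + 25x^4 - 10x^3 - 3x^2 + 4x - 1


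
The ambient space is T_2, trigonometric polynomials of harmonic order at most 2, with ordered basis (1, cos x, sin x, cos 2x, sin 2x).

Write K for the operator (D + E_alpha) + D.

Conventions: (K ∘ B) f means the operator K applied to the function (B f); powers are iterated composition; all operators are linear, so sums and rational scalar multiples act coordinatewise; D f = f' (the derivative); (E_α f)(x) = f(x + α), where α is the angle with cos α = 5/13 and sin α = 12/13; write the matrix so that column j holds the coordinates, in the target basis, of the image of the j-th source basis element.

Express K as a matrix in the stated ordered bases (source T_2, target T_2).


image of 1: 1
image of cos x: (5/13)cos x - (38/13)sin x
image of sin x: (38/13)cos x + (5/13)sin x
image of cos 2x: -(119/169)cos 2x - (796/169)sin 2x
image of sin 2x: (796/169)cos 2x - (119/169)sin 2x
each image's coordinates form column j of the matrix

the matrix is [[1, 0, 0, 0, 0]; [0, 5/13, 38/13, 0, 0]; [0, -38/13, 5/13, 0, 0]; [0, 0, 0, -119/169, 796/169]; [0, 0, 0, -796/169, -119/169]] (rows listed top to bottom)


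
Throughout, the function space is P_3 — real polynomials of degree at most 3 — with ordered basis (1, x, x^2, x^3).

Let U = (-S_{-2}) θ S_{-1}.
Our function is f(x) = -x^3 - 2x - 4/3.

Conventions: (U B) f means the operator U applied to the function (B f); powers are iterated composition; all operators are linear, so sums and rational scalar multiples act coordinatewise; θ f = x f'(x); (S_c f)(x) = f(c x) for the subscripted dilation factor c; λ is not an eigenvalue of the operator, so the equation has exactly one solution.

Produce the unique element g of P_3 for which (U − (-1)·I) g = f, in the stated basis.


the result is g(x) = (1/23)x^3 + 2x - 4/3

write g with unknown coordinates in the stated basis and equate coefficients in (U − (-1)·I) g = f
solving from the highest basis element down gives g = (1/23)x^3 + 2x - 4/3
check: U g = -(24/23)x^3 - 4x
so U g − (-1)·g = -x^3 - 2x - 4/3 = f ✓


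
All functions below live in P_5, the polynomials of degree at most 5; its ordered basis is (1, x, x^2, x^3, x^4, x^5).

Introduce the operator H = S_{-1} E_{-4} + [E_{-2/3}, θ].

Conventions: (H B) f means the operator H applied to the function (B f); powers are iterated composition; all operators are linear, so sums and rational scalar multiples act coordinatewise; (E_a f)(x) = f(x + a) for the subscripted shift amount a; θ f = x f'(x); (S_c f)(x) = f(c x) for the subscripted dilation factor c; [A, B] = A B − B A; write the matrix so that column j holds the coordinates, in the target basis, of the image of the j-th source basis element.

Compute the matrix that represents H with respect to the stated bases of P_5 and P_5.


the matrix is [[1, -14/3, 152/9, -584/9, 20800/81, -248992/243]; [0, -1, 20/3, -136/3, 2272/9, -103360/81]; [0, 0, 1, -14, 304/3, -5840/9]; [0, 0, 0, -1, 40/3, -1360/9]; [0, 0, 0, 0, 1, -70/3]; [0, 0, 0, 0, 0, -1]] (rows listed top to bottom)

image of 1: 1
image of x: -x - 14/3
image of x^2: x^2 + (20/3)x + 152/9
image of x^3: -x^3 - 14x^2 - (136/3)x - 584/9
image of x^4: x^4 + (40/3)x^3 + (304/3)x^2 + (2272/9)x + 20800/81
image of x^5: -x^5 - (70/3)x^4 - (1360/9)x^3 - (5840/9)x^2 - (103360/81)x - 248992/243
each image's coordinates form column j of the matrix


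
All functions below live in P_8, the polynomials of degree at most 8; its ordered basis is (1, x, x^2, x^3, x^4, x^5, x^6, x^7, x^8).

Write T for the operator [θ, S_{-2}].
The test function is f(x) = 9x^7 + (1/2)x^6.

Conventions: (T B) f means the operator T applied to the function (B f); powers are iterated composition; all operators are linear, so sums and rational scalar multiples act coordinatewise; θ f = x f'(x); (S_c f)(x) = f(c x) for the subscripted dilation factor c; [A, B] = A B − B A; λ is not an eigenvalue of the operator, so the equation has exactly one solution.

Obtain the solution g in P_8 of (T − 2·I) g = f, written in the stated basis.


write g with unknown coordinates in the stated basis and equate coefficients in (T − 2·I) g = f
solving from the highest basis element down gives g = -(9/2)x^7 - (1/4)x^6
check: T g = 0
so T g − 2·g = 9x^7 + (1/2)x^6 = f ✓

the image equals g(x) = -(9/2)x^7 - (1/4)x^6


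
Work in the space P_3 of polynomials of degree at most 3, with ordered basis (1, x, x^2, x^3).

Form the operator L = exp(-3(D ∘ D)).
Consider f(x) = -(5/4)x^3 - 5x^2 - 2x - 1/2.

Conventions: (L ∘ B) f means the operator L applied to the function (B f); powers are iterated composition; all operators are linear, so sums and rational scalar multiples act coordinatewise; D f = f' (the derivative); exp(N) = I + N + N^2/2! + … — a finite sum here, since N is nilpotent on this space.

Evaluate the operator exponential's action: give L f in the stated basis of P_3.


the image equals g(x) = -(5/4)x^3 - 5x^2 + (41/2)x + 59/2

order-1 term: (45/2)x + 30
the series for exp(-3(D ∘ D)) f terminates at order 1
exp(-3(D ∘ D)) f = -(5/4)x^3 - 5x^2 + (41/2)x + 59/2


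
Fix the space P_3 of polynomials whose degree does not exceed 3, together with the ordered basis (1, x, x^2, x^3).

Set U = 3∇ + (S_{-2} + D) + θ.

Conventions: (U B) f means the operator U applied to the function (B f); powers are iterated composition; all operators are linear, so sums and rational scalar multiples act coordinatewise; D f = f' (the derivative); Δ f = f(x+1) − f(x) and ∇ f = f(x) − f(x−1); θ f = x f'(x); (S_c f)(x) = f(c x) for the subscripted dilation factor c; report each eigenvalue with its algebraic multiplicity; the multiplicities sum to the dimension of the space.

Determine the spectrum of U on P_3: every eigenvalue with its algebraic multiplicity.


λ = -5 (multiplicity 1), λ = -1 (multiplicity 1), λ = 1 (multiplicity 1), λ = 6 (multiplicity 1)

image of 1: 1
image of x: -x + 4
image of x^2: 6x^2 + 8x - 3
image of x^3: -5x^3 + 12x^2 - 9x + 3
the matrix is upper triangular; its diagonal is (1, -1, 6, -5)
for a triangular matrix the eigenvalues are the diagonal entries, with algebraic multiplicity their repetition count


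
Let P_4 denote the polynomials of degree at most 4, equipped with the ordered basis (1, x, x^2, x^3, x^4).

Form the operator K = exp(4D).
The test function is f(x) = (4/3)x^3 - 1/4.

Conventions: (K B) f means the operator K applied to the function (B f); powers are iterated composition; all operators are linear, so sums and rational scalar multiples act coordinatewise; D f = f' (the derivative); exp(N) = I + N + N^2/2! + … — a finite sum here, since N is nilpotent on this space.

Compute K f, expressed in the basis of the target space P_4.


the result is g(x) = (4/3)x^3 + 16x^2 + 64x + 1021/12

order-1 term: 16x^2
order-2 term: 64x
order-3 term: 256/3
the series for exp(4D) f terminates at order 3
exp(4D) f = (4/3)x^3 + 16x^2 + 64x + 1021/12


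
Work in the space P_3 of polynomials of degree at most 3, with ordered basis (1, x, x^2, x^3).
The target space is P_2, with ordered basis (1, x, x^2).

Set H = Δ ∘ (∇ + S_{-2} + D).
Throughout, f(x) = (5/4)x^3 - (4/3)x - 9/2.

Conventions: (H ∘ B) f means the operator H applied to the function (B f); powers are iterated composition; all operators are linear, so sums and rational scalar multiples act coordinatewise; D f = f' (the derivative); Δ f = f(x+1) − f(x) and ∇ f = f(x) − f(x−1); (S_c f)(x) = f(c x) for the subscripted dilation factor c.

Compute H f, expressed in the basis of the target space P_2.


∇ f = (15/4)x^2 - (15/4)x - 1/12
S_{-2} f = -10x^3 + (8/3)x - 9/2
D f = (15/4)x^2 - 4/3
(∇ + S_{-2} + D) f = -10x^3 + (15/2)x^2 - (13/12)x - 71/12
Δ (∇ + S_{-2} + D) f = -30x^2 - 15x - 43/12

the image equals g(x) = -30x^2 - 15x - 43/12


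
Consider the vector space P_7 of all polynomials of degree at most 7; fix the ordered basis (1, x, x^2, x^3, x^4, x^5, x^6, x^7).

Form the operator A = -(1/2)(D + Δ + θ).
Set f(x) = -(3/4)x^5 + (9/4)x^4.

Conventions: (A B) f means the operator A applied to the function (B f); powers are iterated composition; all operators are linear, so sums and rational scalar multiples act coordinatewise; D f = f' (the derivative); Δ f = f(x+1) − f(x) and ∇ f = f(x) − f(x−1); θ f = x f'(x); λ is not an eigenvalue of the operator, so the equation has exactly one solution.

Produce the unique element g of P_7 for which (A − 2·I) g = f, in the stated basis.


write g with unknown coordinates in the stated basis and equate coefficients in (A − 2·I) g = f
solving from the highest basis element down gives g = (1/6)x^5 - (37/48)x^4 + (9/14)x^3 - (151/1008)x^2 + (58/315)x - 9/140
check: A g = -(5/12)x^5 + (17/24)x^4 + (9/7)x^3 - (151/504)x^2 + (116/315)x - 9/70
so A g − 2·g = -(3/4)x^5 + (9/4)x^4 = f ✓

the result is g(x) = (1/6)x^5 - (37/48)x^4 + (9/14)x^3 - (151/1008)x^2 + (58/315)x - 9/140


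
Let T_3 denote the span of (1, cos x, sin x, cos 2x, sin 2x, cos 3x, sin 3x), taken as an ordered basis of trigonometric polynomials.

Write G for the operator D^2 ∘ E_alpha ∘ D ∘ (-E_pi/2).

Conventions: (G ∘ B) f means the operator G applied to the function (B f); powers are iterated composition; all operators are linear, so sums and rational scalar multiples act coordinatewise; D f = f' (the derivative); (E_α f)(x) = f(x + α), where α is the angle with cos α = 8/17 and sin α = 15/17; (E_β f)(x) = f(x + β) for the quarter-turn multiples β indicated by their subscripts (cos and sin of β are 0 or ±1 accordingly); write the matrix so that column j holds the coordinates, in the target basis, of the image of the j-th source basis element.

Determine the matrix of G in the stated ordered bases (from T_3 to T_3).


the matrix is [[0, 0, 0, 0, 0, 0, 0]; [0, -8/17, -15/17, 0, 0, 0, 0]; [0, 15/17, -8/17, 0, 0, 0, 0]; [0, 0, 0, 1920/289, 1288/289, 0, 0]; [0, 0, 0, -1288/289, 1920/289, 0, 0]; [0, 0, 0, 0, 0, -131976/4913, -13365/4913]; [0, 0, 0, 0, 0, 13365/4913, -131976/4913]] (rows listed top to bottom)

image of 1: 0
image of cos x: -(8/17)cos x + (15/17)sin x
image of sin x: -(15/17)cos x - (8/17)sin x
image of cos 2x: (1920/289)cos 2x - (1288/289)sin 2x
image of sin 2x: (1288/289)cos 2x + (1920/289)sin 2x
image of cos 3x: -(131976/4913)cos 3x + (13365/4913)sin 3x
image of sin 3x: -(13365/4913)cos 3x - (131976/4913)sin 3x
each image's coordinates form column j of the matrix


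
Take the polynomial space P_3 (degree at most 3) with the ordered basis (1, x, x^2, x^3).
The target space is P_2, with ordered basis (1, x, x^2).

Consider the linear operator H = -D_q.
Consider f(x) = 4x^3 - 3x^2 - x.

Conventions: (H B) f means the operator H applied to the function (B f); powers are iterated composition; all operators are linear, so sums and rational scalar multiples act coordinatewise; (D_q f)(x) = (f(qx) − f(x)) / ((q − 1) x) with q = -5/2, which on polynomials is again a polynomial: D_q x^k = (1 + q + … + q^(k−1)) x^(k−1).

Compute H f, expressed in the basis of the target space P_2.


the image equals g(x) = -19x^2 - (9/2)x + 1

D_q f = 19x^2 + (9/2)x - 1
(-D_q) f = -19x^2 - (9/2)x + 1


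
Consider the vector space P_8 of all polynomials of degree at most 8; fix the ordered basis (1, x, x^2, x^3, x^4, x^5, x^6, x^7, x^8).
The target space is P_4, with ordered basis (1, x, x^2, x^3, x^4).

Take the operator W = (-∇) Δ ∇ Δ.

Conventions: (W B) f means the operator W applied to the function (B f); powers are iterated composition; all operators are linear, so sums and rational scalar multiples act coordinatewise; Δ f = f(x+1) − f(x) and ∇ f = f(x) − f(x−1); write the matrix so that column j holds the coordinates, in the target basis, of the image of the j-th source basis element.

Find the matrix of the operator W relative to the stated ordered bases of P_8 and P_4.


the matrix is [[0, 0, 0, 0, -24, 0, -120, 0, -504]; [0, 0, 0, 0, 0, -120, 0, -840, 0]; [0, 0, 0, 0, 0, 0, -360, 0, -3360]; [0, 0, 0, 0, 0, 0, 0, -840, 0]; [0, 0, 0, 0, 0, 0, 0, 0, -1680]] (rows listed top to bottom)

image of 1: 0
image of x: 0
image of x^2: 0
image of x^3: 0
image of x^4: -24
image of x^5: -120x
image of x^6: -360x^2 - 120
image of x^7: -840x^3 - 840x
image of x^8: -1680x^4 - 3360x^2 - 504
each image's coordinates form column j of the matrix


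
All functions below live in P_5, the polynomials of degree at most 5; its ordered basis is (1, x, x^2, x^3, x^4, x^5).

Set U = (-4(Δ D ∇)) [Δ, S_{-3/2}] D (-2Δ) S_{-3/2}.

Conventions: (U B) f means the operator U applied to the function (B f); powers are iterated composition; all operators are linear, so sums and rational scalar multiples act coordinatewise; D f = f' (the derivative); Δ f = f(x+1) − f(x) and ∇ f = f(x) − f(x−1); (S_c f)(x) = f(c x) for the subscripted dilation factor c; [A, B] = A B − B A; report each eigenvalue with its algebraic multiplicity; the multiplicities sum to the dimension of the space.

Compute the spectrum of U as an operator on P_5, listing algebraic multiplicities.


image of 1: 0
image of x: 0
image of x^2: 0
image of x^3: 0
image of x^4: 0
image of x^5: 0
the matrix is upper triangular; its diagonal is (0, 0, 0, 0, 0, 0)
for a triangular matrix the eigenvalues are the diagonal entries, with algebraic multiplicity their repetition count

λ = 0 (multiplicity 6)


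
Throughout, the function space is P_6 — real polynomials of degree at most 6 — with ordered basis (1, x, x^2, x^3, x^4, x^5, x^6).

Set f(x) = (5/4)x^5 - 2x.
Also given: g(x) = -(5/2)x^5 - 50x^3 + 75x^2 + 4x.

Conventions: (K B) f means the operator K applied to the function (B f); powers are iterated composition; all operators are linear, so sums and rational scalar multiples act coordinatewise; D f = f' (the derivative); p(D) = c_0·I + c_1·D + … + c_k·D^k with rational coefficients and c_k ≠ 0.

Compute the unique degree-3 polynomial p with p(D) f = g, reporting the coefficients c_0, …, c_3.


D^0 f = (5/4)x^5 - 2x
D^1 f = (25/4)x^4 - 2
D^2 f = 25x^3
D^3 f = 75x^2
matching coefficients of g against c_0 f + c_1 Df + … from the top degree down determines the c_i
solution: c_0 = -2, c_1 = 0, c_2 = -2, c_3 = 1

c_0 = -2, c_1 = 0, c_2 = -2, c_3 = 1


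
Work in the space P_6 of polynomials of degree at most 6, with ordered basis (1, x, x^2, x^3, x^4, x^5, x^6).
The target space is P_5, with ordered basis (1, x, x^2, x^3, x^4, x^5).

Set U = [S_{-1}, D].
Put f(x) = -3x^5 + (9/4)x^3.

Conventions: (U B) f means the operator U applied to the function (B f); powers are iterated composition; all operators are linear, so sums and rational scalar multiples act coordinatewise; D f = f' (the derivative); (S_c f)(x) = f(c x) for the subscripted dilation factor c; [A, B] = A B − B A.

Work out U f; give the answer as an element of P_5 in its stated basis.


the image equals g(x) = -30x^4 + (27/2)x^2

D f = -15x^4 + (27/4)x^2
S_{-1} D f = -15x^4 + (27/4)x^2
S_{-1} f = 3x^5 - (9/4)x^3
D S_{-1} f = 15x^4 - (27/4)x^2
[S_{-1}, D] f = -30x^4 + (27/2)x^2


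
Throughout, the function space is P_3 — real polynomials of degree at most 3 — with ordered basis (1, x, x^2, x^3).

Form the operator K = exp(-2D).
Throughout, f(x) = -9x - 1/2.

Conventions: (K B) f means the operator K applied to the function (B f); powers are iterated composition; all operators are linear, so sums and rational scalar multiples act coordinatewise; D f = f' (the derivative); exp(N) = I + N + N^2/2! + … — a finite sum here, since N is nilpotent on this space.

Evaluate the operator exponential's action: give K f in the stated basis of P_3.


order-1 term: 18
the series for exp(-2D) f terminates at order 1
exp(-2D) f = -9x + 35/2

the image equals g(x) = -9x + 35/2


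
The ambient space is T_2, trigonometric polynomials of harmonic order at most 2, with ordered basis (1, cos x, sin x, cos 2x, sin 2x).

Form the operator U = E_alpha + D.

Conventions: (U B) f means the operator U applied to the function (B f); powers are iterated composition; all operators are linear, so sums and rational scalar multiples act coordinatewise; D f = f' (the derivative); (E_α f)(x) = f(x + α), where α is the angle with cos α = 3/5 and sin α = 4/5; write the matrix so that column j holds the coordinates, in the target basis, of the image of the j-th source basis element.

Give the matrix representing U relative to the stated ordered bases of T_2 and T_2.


the matrix is [[1, 0, 0, 0, 0]; [0, 3/5, 9/5, 0, 0]; [0, -9/5, 3/5, 0, 0]; [0, 0, 0, -7/25, 74/25]; [0, 0, 0, -74/25, -7/25]] (rows listed top to bottom)

image of 1: 1
image of cos x: (3/5)cos x - (9/5)sin x
image of sin x: (9/5)cos x + (3/5)sin x
image of cos 2x: -(7/25)cos 2x - (74/25)sin 2x
image of sin 2x: (74/25)cos 2x - (7/25)sin 2x
each image's coordinates form column j of the matrix


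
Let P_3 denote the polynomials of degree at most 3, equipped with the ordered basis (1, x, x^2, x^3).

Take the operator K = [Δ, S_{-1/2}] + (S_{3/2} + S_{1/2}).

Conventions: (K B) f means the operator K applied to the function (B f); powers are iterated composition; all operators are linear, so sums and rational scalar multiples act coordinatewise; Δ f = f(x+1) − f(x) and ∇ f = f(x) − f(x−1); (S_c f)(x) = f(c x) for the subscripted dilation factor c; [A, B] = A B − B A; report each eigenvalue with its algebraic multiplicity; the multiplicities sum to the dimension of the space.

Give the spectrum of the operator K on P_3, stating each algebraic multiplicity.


image of 1: 2
image of x: 2x - 3/2
image of x^2: (5/2)x^2 + (3/2)x - 3/4
image of x^3: (7/2)x^3 - (9/8)x^2 + (9/8)x - 9/8
the matrix is upper triangular; its diagonal is (2, 2, 5/2, 7/2)
for a triangular matrix the eigenvalues are the diagonal entries, with algebraic multiplicity their repetition count

λ = 2 (multiplicity 2), λ = 5/2 (multiplicity 1), λ = 7/2 (multiplicity 1)


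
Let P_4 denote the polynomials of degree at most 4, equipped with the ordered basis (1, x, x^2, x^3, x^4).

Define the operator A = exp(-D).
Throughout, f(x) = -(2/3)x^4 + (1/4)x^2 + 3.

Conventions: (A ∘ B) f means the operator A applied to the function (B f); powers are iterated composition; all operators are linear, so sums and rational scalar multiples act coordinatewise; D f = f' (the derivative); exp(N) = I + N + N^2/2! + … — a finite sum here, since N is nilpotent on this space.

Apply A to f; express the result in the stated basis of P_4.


order-1 term: (8/3)x^3 - (1/2)x
order-2 term: -4x^2 + 1/4
order-3 term: (8/3)x
order-4 term: -2/3
the series for exp(-D) f terminates at order 4
exp(-D) f = -(2/3)x^4 + (8/3)x^3 - (15/4)x^2 + (13/6)x + 31/12

g(x) = -(2/3)x^4 + (8/3)x^3 - (15/4)x^2 + (13/6)x + 31/12


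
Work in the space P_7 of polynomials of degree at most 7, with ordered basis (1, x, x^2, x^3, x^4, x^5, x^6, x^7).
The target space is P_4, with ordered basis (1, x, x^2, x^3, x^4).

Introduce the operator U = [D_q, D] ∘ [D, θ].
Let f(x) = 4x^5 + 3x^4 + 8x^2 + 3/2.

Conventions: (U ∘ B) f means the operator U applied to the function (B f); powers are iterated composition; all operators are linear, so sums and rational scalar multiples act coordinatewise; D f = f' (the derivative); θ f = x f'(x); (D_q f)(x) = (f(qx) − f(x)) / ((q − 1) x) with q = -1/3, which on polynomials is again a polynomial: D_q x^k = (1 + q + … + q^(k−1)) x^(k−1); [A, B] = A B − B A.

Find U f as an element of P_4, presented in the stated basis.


θ f = 20x^5 + 12x^4 + 16x^2
D θ f = 100x^4 + 48x^3 + 32x
D f = 20x^4 + 12x^3 + 16x
θ D f = 80x^4 + 36x^3 + 16x
[D, θ] f = 20x^4 + 12x^3 + 16x
D [D, θ] f = 80x^3 + 36x^2 + 16
D_q D [D, θ] f = (560/9)x^2 + 24x
D_q [D, θ] f = (400/27)x^3 + (28/3)x^2 + 16
D D_q [D, θ] f = (400/9)x^2 + (56/3)x
[D_q, D] [D, θ] f = (160/9)x^2 + (16/3)x

the result is g(x) = (160/9)x^2 + (16/3)x


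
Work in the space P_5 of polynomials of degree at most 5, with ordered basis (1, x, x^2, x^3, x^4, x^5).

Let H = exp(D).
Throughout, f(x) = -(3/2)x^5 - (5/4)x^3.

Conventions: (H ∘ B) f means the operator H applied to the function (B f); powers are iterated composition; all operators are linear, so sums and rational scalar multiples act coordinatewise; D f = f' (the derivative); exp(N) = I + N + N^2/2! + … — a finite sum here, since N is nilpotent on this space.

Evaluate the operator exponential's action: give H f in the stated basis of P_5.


order-1 term: -(15/2)x^4 - (15/4)x^2
order-2 term: -15x^3 - (15/4)x
order-3 term: -15x^2 - 5/4
order-4 term: -(15/2)x
order-5 term: -3/2
the series for exp(D) f terminates at order 5
exp(D) f = -(3/2)x^5 - (15/2)x^4 - (65/4)x^3 - (75/4)x^2 - (45/4)x - 11/4

g(x) = -(3/2)x^5 - (15/2)x^4 - (65/4)x^3 - (75/4)x^2 - (45/4)x - 11/4


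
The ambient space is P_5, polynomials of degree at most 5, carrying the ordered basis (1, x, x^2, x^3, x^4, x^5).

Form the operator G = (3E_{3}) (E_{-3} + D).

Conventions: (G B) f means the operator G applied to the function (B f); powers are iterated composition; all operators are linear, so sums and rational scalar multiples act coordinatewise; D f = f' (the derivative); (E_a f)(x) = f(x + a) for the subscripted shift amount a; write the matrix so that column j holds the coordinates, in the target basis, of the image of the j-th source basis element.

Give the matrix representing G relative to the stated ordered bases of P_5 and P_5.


the matrix is [[3, 3, 18, 81, 324, 1215]; [0, 3, 6, 54, 324, 1620]; [0, 0, 3, 9, 108, 810]; [0, 0, 0, 3, 12, 180]; [0, 0, 0, 0, 3, 15]; [0, 0, 0, 0, 0, 3]] (rows listed top to bottom)

image of 1: 3
image of x: 3x + 3
image of x^2: 3x^2 + 6x + 18
image of x^3: 3x^3 + 9x^2 + 54x + 81
image of x^4: 3x^4 + 12x^3 + 108x^2 + 324x + 324
image of x^5: 3x^5 + 15x^4 + 180x^3 + 810x^2 + 1620x + 1215
each image's coordinates form column j of the matrix
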